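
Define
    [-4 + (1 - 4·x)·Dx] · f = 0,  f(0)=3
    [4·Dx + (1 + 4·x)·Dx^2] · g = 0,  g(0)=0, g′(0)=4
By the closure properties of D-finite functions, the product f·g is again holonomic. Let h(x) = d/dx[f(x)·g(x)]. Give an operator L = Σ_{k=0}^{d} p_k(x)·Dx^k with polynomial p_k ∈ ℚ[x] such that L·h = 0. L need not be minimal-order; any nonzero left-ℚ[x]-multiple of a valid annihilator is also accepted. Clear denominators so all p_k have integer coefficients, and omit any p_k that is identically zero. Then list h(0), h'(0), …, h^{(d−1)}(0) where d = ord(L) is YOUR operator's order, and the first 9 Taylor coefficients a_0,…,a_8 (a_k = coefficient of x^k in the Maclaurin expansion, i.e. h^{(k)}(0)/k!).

L = 64 + (4 + 80·x)·Dx + (-1 + 16·x^2)·Dx^2  (order 2).
h: a_k = 12, 48, 480, 1792, 12032, 227328/5, 1306624/5, 34930688/35, 184713216/35, …
ICs: h(0) = 12, h′(0) = 48.

f: a_k = 3, 12, 48, 192, 768, 3072, 12288, 49152, 196608, …
g: a_k = 0, 4, -8, 64/3, -64, 1024/5, -2048/3, 16384/7, -8192, …
h₀=f·g: eliminate ⇒ L₀, order ≤ 1·2.
h=h₀': d/dx-closure on L₀ ⇒ L.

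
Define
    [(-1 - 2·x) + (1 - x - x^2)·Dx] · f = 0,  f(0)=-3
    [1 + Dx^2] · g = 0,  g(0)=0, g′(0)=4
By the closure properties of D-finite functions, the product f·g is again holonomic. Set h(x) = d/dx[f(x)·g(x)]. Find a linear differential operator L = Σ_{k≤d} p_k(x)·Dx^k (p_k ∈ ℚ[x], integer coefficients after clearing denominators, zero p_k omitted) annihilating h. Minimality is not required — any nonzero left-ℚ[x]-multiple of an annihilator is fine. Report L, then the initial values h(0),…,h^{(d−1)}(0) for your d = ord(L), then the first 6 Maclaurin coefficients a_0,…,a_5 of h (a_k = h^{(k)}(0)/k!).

L = (3 - 2·x - x^2 + 2·x^3 + x^4) + (4 + 10·x + 6·x^2 + 4·x^3)·Dx + (-1 + x^2 + 2·x^3 + x^4)·Dx^2  (order 2).
h: a_k = -12, -24, -66, -136, -561/2, -2703/5, …
ICs: h(0) = -12, h′(0) = -24.

f: a_k = -3, -3, -6, -9, -15, -24, …
g: a_k = 0, 4, 0, -2/3, 0, 1/30, …
f·g: L₀ = L_f ⊗_s L_g, ord ≤ 1·2.
Derive L from L₀ (diff closure).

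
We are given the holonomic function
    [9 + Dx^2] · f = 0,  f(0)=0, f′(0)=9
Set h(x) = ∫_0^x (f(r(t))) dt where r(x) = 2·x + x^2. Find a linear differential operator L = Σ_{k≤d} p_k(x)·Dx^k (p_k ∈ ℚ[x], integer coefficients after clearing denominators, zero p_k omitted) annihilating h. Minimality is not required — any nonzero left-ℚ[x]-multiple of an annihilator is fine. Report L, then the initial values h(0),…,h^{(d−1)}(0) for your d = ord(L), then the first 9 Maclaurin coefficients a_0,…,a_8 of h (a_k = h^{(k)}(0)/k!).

f: a_k = 0, 9, 0, -27/2, 0, 243/40, 0, -729/560, 0, …
L₀ from L_f via x↦r, Dx↦r'^{-1}Dx.
Integrate: L := L₀·Dx.
L = (36 + 108·x + 108·x^2 + 36·x^3)·Dx - Dx^2 + (1 + x)·Dx^3  (order 3).
h: a_k = 0, 0, 9, 3, -27, -162/5, 189/10, 135/2, 5589/140, …
ICs: h(0) = 0, h′(0) = 0, h′′(0) = 18.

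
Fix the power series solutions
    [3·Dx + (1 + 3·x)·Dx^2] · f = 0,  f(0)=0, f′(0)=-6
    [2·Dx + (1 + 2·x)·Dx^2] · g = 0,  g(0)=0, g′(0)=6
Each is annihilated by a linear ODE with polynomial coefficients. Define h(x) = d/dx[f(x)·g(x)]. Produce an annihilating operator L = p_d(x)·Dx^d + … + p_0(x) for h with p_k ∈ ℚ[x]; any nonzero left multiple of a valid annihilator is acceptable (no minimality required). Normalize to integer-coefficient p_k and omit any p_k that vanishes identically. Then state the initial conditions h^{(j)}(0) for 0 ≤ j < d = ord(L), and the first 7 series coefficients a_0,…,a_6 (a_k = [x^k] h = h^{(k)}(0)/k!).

L = (156 + 720·x + 864·x^2) + (310 + 2244·x + 5400·x^2 + 4320·x^3)·Dx + (88 + 860·x + 3132·x^2 + 5040·x^3 + 3024·x^4)·Dx^2 + (5 + 62·x + 305·x^2 + 744·x^3 + 900·x^4 + 432·x^5)·Dx^3  (order 3).
h: a_k = 0, -72, 270, -840, 2475, -35802/5, 20622, …
ICs: h(0) = 0, h′(0) = -72, h′′(0) = 540.

f: a_k = 0, -6, 9, -18, 81/2, -486/5, 243, …
g: a_k = 0, 6, -6, 8, -12, 96/5, -32, …
f·g: L₀ = L_f ⊗_s L_g, ord ≤ 2·2.
Differentiate: ansatz ord ≤ ord L₀ ⇒ L.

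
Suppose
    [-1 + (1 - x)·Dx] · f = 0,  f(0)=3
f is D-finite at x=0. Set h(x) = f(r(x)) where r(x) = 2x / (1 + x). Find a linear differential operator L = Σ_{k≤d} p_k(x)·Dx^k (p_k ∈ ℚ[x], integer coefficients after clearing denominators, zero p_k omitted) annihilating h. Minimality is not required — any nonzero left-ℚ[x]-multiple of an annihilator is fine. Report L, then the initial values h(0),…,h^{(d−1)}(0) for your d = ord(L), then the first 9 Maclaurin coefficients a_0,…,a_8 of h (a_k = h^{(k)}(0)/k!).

L = 2 + (-1 + x^2)·Dx  (order 1).
h: a_k = 3, 6, 6, 6, 6, 6, 6, 6, 6, …
ICs: h(0) = 3.

f: a_k = 3, 3, 3, 3, 3, 3, 3, 3, 3, …
f∘r: x↦r, Dx↦Dx/r' in L_f ⇒ L₀.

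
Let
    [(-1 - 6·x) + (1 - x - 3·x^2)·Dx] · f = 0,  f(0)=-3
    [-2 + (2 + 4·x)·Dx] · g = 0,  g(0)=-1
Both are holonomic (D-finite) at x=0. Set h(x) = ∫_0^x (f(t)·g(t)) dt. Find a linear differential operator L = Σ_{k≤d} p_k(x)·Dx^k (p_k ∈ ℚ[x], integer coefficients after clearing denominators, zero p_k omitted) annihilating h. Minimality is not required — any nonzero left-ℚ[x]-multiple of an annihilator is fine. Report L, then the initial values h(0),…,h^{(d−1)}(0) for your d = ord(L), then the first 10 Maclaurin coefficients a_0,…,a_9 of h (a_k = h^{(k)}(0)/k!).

f: a_k = -3, -3, -12, -21, -57, -120, -291, -651, -1524, -3477, …
g: a_k = -1, -1, 1/2, -1/2, 5/8, -7/8, 21/16, -33/16, 429/128, -715/128, …
h₀=f·g: eliminate ⇒ L₀, order ≤ 1·1.
Integrate: L := L₀·Dx.
L = (2 + 7·x + 9·x^2)·Dx + (-1 - x + 5·x^2 + 6·x^3)·Dx^2  (order 2).
h: a_k = 0, 3, 3, 9/2, 33/4, 573/40, 231/8, 6147/112, 7281/64, 29193/128, …
ICs: h(0) = 0, h′(0) = 3.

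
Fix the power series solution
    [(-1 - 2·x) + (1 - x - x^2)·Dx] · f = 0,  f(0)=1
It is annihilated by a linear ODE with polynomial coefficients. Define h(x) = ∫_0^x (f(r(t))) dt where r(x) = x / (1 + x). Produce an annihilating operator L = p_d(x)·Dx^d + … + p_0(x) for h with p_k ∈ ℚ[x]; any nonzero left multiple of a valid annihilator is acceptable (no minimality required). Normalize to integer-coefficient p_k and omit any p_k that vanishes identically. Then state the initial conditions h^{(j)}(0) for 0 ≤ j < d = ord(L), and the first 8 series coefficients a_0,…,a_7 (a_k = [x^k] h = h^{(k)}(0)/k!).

f: a_k = 1, 1, 2, 3, 5, 8, 13, 21, …
h₀=f(r): pull back L_f along r ⇒ L₀.
Integrate: L := L₀·Dx.
L = (1 + 3·x)·Dx + (-1 - 2·x + x^3)·Dx^2  (order 2).
h: a_k = 0, 1, 1/2, 1/3, 0, 1/5, -1/6, 2/7, …
ICs: h(0) = 0, h′(0) = 1.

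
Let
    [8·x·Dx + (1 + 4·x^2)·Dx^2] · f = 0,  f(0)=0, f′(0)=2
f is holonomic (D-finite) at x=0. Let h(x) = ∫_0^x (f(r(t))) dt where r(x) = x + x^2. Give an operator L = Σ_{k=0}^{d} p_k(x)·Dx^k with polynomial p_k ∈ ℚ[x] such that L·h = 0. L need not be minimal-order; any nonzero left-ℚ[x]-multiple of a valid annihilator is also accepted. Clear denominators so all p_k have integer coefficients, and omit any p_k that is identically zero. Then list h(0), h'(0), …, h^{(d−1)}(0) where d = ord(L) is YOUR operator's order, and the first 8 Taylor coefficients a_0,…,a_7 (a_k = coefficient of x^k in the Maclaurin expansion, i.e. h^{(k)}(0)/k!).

f: a_k = 0, 2, 0, -8/3, 0, 32/5, 0, -128/7, …
Change of var in L_f (x↦r) gives L₀.
Integrate: L := L₀·Dx.
L = (-2 + 8·x + 32·x^2 + 48·x^3 + 24·x^4)·Dx^2 + (1 + 2·x + 4·x^2 + 16·x^3 + 20·x^4 + 8·x^5)·Dx^3  (order 3).
h: a_k = 0, 0, 1, 2/3, -2/3, -8/5, -4/15, 88/21, …
ICs: h(0) = 0, h′(0) = 0, h′′(0) = 2.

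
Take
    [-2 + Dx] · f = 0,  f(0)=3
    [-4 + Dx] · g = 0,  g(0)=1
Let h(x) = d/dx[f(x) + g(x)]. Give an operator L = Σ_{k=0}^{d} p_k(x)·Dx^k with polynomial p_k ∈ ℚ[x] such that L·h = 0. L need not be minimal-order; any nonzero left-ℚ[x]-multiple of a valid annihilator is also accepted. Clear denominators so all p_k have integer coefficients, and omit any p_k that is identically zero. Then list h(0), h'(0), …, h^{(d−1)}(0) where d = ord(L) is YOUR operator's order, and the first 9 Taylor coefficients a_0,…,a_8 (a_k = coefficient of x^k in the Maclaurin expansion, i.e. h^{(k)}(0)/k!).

f: a_k = 3, 6, 6, 4, 2, 4/5, 4/15, 8/105, 2/105, …
g: a_k = 1, 4, 8, 32/3, 32/3, 128/15, 256/45, 1024/315, 512/315, …
L₀ := lclm(L_f,L_g); ord L₀ ≤ 1+1.
Differentiate: ansatz ord ≤ ord L₀ ⇒ L.
L = 8 - 6·Dx + Dx^2  (order 2).
h: a_k = 10, 28, 44, 152/3, 140/3, 536/15, 1048/45, 592/45, 412/63, …
ICs: h(0) = 10, h′(0) = 28.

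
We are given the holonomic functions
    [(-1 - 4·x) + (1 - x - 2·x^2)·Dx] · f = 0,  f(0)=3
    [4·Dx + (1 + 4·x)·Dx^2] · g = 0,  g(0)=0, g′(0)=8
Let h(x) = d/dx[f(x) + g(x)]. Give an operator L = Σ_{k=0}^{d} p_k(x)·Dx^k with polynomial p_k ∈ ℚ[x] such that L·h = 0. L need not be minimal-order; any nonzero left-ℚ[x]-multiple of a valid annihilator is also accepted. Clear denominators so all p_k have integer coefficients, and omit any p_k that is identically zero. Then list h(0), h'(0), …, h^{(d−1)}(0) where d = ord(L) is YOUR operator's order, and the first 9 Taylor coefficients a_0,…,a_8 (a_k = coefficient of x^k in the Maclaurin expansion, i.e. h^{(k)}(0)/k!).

f: a_k = 3, 3, 9, 15, 33, 63, 129, 255, 513, …
g: a_k = 0, 8, -16, 128/3, -128, 2048/5, -4096/3, 32768/7, -16384, …
Weyl lclm of L_f,L_g ⇒ L₀ (ord ≤ 3).
h=h₀': d/dx-closure on L₀ ⇒ L.
L = (156 + 624·x + 1440·x^2 + 768·x^3 + 768·x^4) + (-1 + 160·x + 1064·x^2 + 1952·x^3 + 1600·x^4 + 1280·x^5)·Dx + (-5 - 39·x - 66·x^2 + 80·x^3 + 240·x^4 + 384·x^5 + 256·x^6)·Dx^2  (order 2).
h: a_k = 11, -14, 173, -380, 2363, -7418, 34553, -126968, 533495, …
ICs: h(0) = 11, h′(0) = -14.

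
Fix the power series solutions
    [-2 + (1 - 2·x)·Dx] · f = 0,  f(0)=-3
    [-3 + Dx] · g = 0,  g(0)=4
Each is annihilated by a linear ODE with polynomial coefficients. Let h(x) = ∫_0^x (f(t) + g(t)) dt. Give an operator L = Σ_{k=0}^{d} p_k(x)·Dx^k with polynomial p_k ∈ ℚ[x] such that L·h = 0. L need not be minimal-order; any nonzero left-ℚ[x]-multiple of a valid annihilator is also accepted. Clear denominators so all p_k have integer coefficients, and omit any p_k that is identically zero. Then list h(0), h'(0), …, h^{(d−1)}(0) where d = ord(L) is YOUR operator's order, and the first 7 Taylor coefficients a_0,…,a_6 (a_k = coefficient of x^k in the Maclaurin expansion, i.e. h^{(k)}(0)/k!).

f: a_k = -3, -6, -12, -24, -48, -96, -192, …
g: a_k = 4, 12, 18, 18, 27/2, 81/10, 81/20, …
f+g: L₀ = lclm(L_f,L_g), ord ≤ 1+1.
Integrate: L := L₀·Dx.
L = (-6 - 36·x)·Dx + (-1 + 36·x - 36·x^2)·Dx^2 + (1 - 8·x + 12·x^2)·Dx^3  (order 3).
h: a_k = 0, 1, 3, 2, -3/2, -69/10, -293/20, …
ICs: h(0) = 0, h′(0) = 1, h′′(0) = 6.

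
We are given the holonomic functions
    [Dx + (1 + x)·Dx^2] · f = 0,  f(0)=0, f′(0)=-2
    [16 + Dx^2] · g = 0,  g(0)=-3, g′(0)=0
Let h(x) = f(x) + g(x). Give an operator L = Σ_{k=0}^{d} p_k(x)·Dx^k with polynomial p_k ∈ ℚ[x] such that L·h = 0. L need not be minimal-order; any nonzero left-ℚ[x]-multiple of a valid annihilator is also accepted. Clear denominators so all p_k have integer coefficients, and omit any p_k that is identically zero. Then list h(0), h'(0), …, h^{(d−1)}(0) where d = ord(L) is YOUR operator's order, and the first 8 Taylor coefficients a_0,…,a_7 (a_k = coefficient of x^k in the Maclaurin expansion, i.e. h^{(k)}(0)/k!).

L = (176 + 256·x + 128·x^2)·Dx + (144 + 400·x + 384·x^2 + 128·x^3)·Dx^2 + (11 + 16·x + 8·x^2)·Dx^3 + (9 + 25·x + 24·x^2 + 8·x^3)·Dx^4  (order 4).
h: a_k = -3, -2, 25, -2/3, -63/2, -2/5, 87/5, -2/7, …
ICs: h(0) = -3, h′(0) = -2, h′′(0) = 50, h′′′(0) = -4.

f: a_k = 0, -2, 1, -2/3, 1/2, -2/5, 1/3, -2/7, …
g: a_k = -3, 0, 24, 0, -32, 0, 256/15, 0, …
L₀ := lclm(L_f,L_g); ord L₀ ≤ 2+2.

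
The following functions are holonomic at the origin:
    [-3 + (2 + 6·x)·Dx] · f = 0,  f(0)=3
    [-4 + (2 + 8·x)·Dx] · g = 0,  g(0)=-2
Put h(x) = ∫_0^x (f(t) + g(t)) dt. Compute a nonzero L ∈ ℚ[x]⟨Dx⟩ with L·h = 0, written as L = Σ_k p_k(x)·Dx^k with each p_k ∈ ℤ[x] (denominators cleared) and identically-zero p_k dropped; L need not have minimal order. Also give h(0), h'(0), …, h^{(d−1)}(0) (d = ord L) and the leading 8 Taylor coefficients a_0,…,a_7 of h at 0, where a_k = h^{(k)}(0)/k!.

L = -6·Dx + (7 + 24·x)·Dx^2 + (2 + 14·x + 24·x^2)·Dx^3  (order 3).
h: a_k = 0, 1, 1/4, 5/24, -47/64, 269/128, -9233/1536, 18015/1024, …
ICs: h(0) = 0, h′(0) = 1, h′′(0) = 1/2.

f: a_k = 3, 9/2, -27/8, 81/16, -1215/128, 5103/256, -45927/1024, 216513/2048, …
g: a_k = -2, -4, 4, -8, 20, -56, 168, -528, …
f+g: L₀ = lclm(L_f,L_g), ord ≤ 1+1.
h=∫h₀ ⇒ L = L₀·Dx.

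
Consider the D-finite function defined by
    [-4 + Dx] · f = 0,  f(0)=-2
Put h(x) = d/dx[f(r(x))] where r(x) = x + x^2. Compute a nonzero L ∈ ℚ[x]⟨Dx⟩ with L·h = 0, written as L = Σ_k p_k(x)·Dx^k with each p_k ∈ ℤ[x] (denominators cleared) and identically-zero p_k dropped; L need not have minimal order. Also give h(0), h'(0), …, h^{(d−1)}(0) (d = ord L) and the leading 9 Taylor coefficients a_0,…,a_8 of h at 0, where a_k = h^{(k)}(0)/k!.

L = (6 + 16·x + 16·x^2) + (-1 - 2·x)·Dx  (order 1).
h: a_k = -8, -48, -160, -1216/3, -832, -22144/15, -104192/45, -23040/7, -1351936/315, …
ICs: h(0) = -8.

f: a_k = -2, -8, -16, -64/3, -64/3, -256/15, -512/45, -2048/315, -1024/315, …
Substitute x→r, Dx→(1/r')Dx; clear ⇒ L₀.
h=h₀': d/dx-closure on L₀ ⇒ L.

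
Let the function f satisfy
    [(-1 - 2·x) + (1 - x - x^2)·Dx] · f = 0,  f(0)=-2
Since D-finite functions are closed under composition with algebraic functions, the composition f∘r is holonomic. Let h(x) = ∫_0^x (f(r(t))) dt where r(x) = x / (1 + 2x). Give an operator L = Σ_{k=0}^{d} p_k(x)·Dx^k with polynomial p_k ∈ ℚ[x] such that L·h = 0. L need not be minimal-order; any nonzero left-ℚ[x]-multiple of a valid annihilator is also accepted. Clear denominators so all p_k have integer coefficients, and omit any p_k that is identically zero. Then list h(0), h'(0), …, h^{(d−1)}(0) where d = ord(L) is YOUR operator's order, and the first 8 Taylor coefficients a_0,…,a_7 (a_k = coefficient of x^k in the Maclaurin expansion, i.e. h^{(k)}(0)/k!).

f: a_k = -2, -2, -4, -6, -10, -16, -26, -42, …
h₀=f(r): pull back L_f along r ⇒ L₀.
h=∫h₀ ⇒ L = L₀·Dx.
L = (-1 - 4·x)·Dx + (1 + 5·x + 7·x^2 + 2·x^3)·Dx^2  (order 2).
h: a_k = 0, -2, -1, 0, 1/2, -6/5, 8/3, -6, …
ICs: h(0) = 0, h′(0) = -2.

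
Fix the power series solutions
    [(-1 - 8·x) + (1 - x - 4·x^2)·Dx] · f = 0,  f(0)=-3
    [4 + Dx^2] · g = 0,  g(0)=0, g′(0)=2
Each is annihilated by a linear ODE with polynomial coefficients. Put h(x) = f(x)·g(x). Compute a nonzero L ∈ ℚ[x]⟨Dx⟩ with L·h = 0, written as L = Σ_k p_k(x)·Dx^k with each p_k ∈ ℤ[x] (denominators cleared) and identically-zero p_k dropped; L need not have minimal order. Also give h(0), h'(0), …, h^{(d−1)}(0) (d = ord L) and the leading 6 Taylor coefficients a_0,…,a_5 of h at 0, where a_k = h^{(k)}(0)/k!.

L = (4 + 4·x + 16·x^2) + (2 + 16·x)·Dx + (-1 + x + 4·x^2)·Dx^2  (order 2).
h: a_k = 0, -6, -6, -26, -50, -774/5, …
ICs: h(0) = 0, h′(0) = -6.

f: a_k = -3, -3, -15, -27, -87, -195, …
g: a_k = 0, 2, 0, -4/3, 0, 4/15, …
L₀ := L_f ⊗_s L_g (sym. prod.), ord ≤ 2.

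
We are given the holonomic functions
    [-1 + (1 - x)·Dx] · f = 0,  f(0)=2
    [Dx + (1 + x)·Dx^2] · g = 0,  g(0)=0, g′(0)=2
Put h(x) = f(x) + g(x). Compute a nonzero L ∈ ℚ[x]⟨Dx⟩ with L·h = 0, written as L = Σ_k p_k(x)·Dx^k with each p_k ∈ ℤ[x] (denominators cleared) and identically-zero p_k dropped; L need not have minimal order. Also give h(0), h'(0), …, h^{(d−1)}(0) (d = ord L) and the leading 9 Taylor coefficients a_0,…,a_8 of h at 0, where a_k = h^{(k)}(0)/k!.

L = (10 + 2·x)·Dx + (4 + 16·x + 4·x^2)·Dx^2 + (-3 - x + 3·x^2 + x^3)·Dx^3  (order 3).
h: a_k = 2, 4, 1, 8/3, 3/2, 12/5, 5/3, 16/7, 7/4, …
ICs: h(0) = 2, h′(0) = 4, h′′(0) = 2.

f: a_k = 2, 2, 2, 2, 2, 2, 2, 2, 2, …
g: a_k = 0, 2, -1, 2/3, -1/2, 2/5, -1/3, 2/7, -1/4, …
L₀ := lclm(L_f,L_g); ord L₀ ≤ 1+2.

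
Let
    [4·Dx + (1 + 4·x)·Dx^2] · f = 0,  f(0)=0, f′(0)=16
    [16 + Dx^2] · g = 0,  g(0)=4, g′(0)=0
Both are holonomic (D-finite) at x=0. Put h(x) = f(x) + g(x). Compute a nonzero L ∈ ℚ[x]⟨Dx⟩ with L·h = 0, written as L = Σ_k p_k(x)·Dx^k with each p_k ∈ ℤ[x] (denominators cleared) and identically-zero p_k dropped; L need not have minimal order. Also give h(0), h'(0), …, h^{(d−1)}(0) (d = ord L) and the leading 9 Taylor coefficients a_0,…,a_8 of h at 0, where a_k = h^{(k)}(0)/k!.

f: a_k = 0, 16, -32, 256/3, -256, 4096/5, -8192/3, 65536/7, -32768, …
g: a_k = 4, 0, -32, 0, 128/3, 0, -1024/45, 0, 2048/315, …
L₀ := lclm(L_f,L_g); ord L₀ ≤ 2+2.
L = (448 + 512·x + 1024·x^2)·Dx + (48 + 320·x + 768·x^2 + 1024·x^3)·Dx^2 + (28 + 32·x + 64·x^2)·Dx^3 + (3 + 20·x + 48·x^2 + 64·x^3)·Dx^4  (order 4).
h: a_k = 4, 16, -64, 256/3, -640/3, 4096/5, -123904/45, 65536/7, -10319872/315, …
ICs: h(0) = 4, h′(0) = 16, h′′(0) = -128, h′′′(0) = 512.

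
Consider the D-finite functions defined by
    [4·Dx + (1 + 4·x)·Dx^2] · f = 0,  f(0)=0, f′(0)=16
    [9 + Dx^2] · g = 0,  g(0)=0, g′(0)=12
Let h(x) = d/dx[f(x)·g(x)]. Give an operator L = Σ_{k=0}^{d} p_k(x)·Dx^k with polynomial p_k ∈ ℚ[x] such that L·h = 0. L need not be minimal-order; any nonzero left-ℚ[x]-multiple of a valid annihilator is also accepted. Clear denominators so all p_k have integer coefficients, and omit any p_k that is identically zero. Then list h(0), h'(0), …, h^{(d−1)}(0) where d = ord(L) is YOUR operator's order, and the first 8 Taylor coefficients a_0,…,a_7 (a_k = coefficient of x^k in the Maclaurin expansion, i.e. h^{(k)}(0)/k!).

f: a_k = 0, 16, -32, 256/3, -256, 4096/5, -8192/3, 65536/7, …
g: a_k = 0, 12, 0, -18, 0, 81/10, 0, -243/140, …
Sym-product of L_f,L_g gives L₀ (≤ ord 4).
Differentiate: ansatz ord ≤ ord L₀ ⇒ L.
L = (-153603 - 635688·x - 3184272·x^2 - 4292352·x^3 + 12503808·x^4 + 40310784·x^5 + 26873856·x^6) + (-47736 - 304992·x - 311040·x^2 + 2073600·x^3 + 7464960·x^4 + 5971968·x^5)·Dx + (-19110 - 88272·x - 352800·x^2 + 41472·x^3 + 3773952·x^4 + 8957952·x^5 + 5971968·x^6)·Dx^2 + (-5304 - 33888·x - 34560·x^2 + 230400·x^3 + 829440·x^4 + 663552·x^5)·Dx^3 + (-227 - 1960·x + 112·x^2 + 57600·x^3 + 264960·x^4 + 497664·x^5 + 331776·x^6)·Dx^4  (order 4).
h: a_k = 0, 384, -1152, 2944, -12480, 50544, -994672/5, 27514272/35, …
ICs: h(0) = 0, h′(0) = 384, h′′(0) = -2304, h′′′(0) = 17664.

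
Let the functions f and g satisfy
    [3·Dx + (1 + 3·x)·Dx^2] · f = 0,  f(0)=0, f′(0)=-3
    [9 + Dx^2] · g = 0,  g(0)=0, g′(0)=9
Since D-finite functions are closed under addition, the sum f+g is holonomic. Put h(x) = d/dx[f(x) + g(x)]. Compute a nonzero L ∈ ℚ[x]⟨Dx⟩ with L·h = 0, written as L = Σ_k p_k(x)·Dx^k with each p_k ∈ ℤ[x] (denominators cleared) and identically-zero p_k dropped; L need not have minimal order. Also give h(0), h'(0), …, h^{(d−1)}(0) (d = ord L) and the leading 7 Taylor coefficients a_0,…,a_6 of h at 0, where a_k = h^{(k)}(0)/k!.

L = (63 + 54·x + 81·x^2) + (9 + 45·x + 81·x^2 + 81·x^3)·Dx + (7 + 6·x + 9·x^2)·Dx^2 + (1 + 5·x + 9·x^2 + 9·x^3)·Dx^3  (order 3).
h: a_k = 6, 9, -135/2, 81, -1701/8, 729, -175689/80, …
ICs: h(0) = 6, h′(0) = 9, h′′(0) = -135.

f: a_k = 0, -3, 9/2, -9, 81/4, -243/5, 243/2, …
g: a_k = 0, 9, 0, -27/2, 0, 243/40, 0, …
f+g: L₀ = lclm(L_f,L_g), ord ≤ 2+2.
h=h₀': d/dx-closure on L₀ ⇒ L.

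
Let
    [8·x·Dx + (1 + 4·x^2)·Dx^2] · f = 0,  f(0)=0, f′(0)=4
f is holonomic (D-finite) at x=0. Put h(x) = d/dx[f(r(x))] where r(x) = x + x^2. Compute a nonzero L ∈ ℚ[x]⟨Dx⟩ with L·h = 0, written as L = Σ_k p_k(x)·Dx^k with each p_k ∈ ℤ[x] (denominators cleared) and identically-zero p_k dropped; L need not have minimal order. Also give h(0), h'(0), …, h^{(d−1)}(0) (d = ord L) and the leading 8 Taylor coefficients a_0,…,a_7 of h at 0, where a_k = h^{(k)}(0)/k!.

f: a_k = 0, 4, 0, -16/3, 0, 64/5, 0, -256/7, …
Substitute x→r, Dx→(1/r')Dx; clear ⇒ L₀.
h=h₀': d/dx-closure on L₀ ⇒ L.
L = (-2 + 8·x + 32·x^2 + 48·x^3 + 24·x^4) + (1 + 2·x + 4·x^2 + 16·x^3 + 20·x^4 + 8·x^5)·Dx  (order 1).
h: a_k = 4, 8, -16, -64, -16, 352, 640, -1024, …
ICs: h(0) = 4.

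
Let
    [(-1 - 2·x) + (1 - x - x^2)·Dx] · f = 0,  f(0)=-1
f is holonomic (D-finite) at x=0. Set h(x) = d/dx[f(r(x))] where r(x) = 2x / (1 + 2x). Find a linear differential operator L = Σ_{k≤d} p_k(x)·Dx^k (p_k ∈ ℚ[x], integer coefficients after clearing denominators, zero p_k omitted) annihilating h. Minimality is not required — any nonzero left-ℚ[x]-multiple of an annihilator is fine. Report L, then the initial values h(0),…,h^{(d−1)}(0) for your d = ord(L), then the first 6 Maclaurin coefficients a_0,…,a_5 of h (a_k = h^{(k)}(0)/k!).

L = (4 + 24·x + 96·x^2 + 96·x^3) + (-1 - 10·x - 24·x^2 + 8·x^3 + 48·x^4)·Dx  (order 1).
h: a_k = -2, -8, 0, -64, 160, -768, …
ICs: h(0) = -2.

f: a_k = -1, -1, -2, -3, -5, -8, …
Change of var in L_f (x↦r) gives L₀.
Differentiate: ansatz ord ≤ ord L₀ ⇒ L.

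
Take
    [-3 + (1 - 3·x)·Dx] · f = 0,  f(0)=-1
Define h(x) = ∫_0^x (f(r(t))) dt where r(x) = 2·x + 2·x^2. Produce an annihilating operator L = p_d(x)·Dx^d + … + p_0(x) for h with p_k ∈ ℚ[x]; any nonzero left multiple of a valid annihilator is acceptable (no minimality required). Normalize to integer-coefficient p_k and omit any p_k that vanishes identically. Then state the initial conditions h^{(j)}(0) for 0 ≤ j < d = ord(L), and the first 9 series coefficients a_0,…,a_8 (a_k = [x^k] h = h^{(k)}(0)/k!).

L = (6 + 12·x)·Dx + (-1 + 6·x + 6·x^2)·Dx^2  (order 2).
h: a_k = 0, -1, -3, -14, -72, -396, -2268, -93528/7, -80352, …
ICs: h(0) = 0, h′(0) = -1.

f: a_k = -1, -3, -9, -27, -81, -243, -729, -2187, -6561, …
h₀=f(r): pull back L_f along r ⇒ L₀.
h=∫₀ˣh₀: take L = L₀·Dx.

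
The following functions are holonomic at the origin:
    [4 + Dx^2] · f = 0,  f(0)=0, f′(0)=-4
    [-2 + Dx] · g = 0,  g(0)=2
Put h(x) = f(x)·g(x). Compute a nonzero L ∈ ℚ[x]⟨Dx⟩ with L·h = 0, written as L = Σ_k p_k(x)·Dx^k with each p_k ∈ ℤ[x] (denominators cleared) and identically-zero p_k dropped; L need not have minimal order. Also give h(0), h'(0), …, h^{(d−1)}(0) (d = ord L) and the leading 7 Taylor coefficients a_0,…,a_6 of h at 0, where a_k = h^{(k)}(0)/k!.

L = 8 - 4·Dx + Dx^2  (order 2).
h: a_k = 0, -8, -16, -32/3, 0, 64/15, 128/45, …
ICs: h(0) = 0, h′(0) = -8.

f: a_k = 0, -4, 0, 8/3, 0, -8/15, 0, …
g: a_k = 2, 4, 4, 8/3, 4/3, 8/15, 8/45, …
h₀=f·g: eliminate ⇒ L₀, order ≤ 2·1.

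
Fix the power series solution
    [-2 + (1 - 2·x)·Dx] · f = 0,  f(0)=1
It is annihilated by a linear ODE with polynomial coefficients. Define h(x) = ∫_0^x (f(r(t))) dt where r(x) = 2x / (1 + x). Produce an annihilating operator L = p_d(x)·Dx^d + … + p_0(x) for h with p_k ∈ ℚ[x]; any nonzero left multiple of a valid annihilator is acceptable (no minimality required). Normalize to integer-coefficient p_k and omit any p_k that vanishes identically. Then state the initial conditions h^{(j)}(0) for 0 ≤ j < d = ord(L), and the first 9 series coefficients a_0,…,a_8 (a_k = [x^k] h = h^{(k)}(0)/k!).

f: a_k = 1, 2, 4, 8, 16, 32, 64, 128, 256, …
L₀ from L_f via x↦r, Dx↦r'^{-1}Dx.
h=∫₀ˣh₀: take L = L₀·Dx.
L = 4·Dx + (-1 + 2·x + 3·x^2)·Dx^2  (order 2).
h: a_k = 0, 1, 2, 4, 9, 108/5, 54, 972/7, 729/2, …
ICs: h(0) = 0, h′(0) = 1.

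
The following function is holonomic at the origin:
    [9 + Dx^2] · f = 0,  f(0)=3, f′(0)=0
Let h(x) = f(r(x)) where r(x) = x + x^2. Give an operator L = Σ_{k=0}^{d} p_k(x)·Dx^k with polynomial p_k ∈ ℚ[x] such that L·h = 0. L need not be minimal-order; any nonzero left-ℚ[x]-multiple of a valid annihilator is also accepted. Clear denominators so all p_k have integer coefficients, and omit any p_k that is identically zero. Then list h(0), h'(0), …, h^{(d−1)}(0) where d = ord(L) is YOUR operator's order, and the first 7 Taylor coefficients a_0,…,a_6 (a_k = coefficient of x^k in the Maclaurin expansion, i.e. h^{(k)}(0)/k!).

f: a_k = 3, 0, -27/2, 0, 81/8, 0, -243/80, …
f∘r: x↦r, Dx↦Dx/r' in L_f ⇒ L₀.
L = (9 + 54·x + 108·x^2 + 72·x^3) - 2·Dx + (1 + 2·x)·Dx^2  (order 2).
h: a_k = 3, 0, -27/2, -27, -27/8, 81/2, 4617/80, …
ICs: h(0) = 3, h′(0) = 0.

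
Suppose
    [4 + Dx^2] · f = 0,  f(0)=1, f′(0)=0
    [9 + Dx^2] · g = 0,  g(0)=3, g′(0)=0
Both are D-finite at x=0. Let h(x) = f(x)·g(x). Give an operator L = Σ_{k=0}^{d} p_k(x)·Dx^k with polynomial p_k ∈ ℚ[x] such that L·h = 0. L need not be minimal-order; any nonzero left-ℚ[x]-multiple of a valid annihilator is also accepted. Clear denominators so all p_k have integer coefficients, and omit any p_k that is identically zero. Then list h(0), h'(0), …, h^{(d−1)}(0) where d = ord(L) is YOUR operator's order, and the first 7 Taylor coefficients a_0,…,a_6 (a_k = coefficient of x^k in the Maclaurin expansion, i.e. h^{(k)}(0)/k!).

L = 25 + 26·Dx^2 + Dx^4  (order 4).
h: a_k = 3, 0, -39/2, 0, 313/8, 0, -7813/240, …
ICs: h(0) = 3, h′(0) = 0, h′′(0) = -39, h′′′(0) = 0.

f: a_k = 1, 0, -2, 0, 2/3, 0, -4/45, …
g: a_k = 3, 0, -27/2, 0, 81/8, 0, -243/80, …
f·g: L₀ = L_f ⊗_s L_g, ord ≤ 2·2.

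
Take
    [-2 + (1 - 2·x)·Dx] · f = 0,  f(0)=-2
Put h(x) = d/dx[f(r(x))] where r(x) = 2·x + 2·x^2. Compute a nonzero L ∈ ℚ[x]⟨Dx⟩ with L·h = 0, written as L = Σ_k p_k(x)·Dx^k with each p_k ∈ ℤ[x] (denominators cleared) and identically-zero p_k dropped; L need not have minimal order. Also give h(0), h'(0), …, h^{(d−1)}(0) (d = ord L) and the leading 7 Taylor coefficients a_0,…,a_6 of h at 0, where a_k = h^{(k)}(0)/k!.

f: a_k = -2, -4, -8, -16, -32, -64, -128, …
Change of var in L_f (x↦r) gives L₀.
Differentiate: ansatz ord ≤ ord L₀ ⇒ L.
L = (10 + 24·x + 24·x^2) + (-1 + 2·x + 12·x^2 + 8·x^3)·Dx  (order 1).
h: a_k = -8, -80, -576, -3712, -22400, -129792, -731136, …
ICs: h(0) = -8.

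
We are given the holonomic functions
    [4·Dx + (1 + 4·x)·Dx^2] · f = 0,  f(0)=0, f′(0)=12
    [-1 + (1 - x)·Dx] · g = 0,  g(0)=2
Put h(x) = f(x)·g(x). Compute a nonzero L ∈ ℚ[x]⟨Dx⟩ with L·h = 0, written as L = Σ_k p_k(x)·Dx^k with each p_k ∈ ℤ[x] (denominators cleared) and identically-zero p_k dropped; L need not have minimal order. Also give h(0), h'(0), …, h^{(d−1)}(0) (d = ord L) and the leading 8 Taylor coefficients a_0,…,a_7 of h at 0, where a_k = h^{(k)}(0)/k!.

L = 4 + (-2 + 12·x)·Dx + (-1 - 3·x + 4·x^2)·Dx^2  (order 2).
h: a_k = 0, 24, -24, 104, -280, 4744/5, -15736/5, 381368/35, …
ICs: h(0) = 0, h′(0) = 24.

f: a_k = 0, 12, -24, 64, -192, 3072/5, -2048, 49152/7, …
g: a_k = 2, 2, 2, 2, 2, 2, 2, 2, …
Product ⇒ symmetric product L₀, ord ≤ 2.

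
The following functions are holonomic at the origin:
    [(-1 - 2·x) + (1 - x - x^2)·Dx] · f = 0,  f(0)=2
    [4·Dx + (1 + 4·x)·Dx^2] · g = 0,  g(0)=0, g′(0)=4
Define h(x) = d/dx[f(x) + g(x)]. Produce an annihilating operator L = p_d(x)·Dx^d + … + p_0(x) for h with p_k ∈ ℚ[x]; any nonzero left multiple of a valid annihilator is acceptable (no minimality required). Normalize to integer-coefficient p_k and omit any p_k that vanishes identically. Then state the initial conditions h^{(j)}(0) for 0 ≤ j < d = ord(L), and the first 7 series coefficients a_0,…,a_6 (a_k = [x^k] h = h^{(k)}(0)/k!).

f: a_k = 2, 2, 4, 6, 10, 16, 26, …
g: a_k = 0, 4, -8, 64/3, -64, 1024/5, -2048/3, …
h₀=f+g: left-lcm gives L₀, ord ≤ 3.
Differentiate: ansatz ord ≤ ord L₀ ⇒ L.
L = (100 + 272·x + 392·x^2 + 144·x^3 + 96·x^4) + (-7 + 96·x + 434·x^2 + 540·x^3 + 304·x^4 + 160·x^5)·Dx + (-4 - 25·x - 28·x^2 + 46·x^3 + 73·x^4 + 76·x^5 + 32·x^6)·Dx^2  (order 2).
h: a_k = 6, -8, 82, -216, 1104, -3940, 16678, …
ICs: h(0) = 6, h′(0) = -8.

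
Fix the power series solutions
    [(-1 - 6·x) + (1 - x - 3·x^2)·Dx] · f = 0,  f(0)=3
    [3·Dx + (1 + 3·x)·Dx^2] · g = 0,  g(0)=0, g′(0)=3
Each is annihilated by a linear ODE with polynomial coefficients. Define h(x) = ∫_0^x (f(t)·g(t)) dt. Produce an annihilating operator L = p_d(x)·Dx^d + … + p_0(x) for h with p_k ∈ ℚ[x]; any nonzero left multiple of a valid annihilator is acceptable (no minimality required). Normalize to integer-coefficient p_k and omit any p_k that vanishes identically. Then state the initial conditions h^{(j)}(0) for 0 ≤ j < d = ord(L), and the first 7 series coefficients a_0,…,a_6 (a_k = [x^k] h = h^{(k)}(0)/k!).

L = (9 + 36·x)·Dx + (-1 + 21·x + 45·x^2)·Dx^2 + (-1 - 2·x + 6·x^2 + 9·x^3)·Dx^3  (order 3).
h: a_k = 0, 0, 9/2, -3/2, 99/8, -99/20, 1797/40, …
ICs: h(0) = 0, h′(0) = 0, h′′(0) = 9.

f: a_k = 3, 3, 12, 21, 57, 120, 291, …
g: a_k = 0, 3, -9/2, 9, -81/4, 243/5, -243/2, …
L₀ := L_f ⊗_s L_g (sym. prod.), ord ≤ 2.
∫: right-multiply L₀ by Dx.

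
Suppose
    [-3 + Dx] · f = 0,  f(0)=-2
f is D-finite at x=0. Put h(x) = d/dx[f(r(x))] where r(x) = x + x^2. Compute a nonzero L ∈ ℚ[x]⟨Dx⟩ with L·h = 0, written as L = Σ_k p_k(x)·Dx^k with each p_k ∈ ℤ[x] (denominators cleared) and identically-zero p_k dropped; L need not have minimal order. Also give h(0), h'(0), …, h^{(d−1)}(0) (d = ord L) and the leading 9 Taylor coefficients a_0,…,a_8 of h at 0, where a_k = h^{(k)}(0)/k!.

L = (5 + 12·x + 12·x^2) + (-1 - 2·x)·Dx  (order 1).
h: a_k = -6, -30, -81, -171, -1161/4, -8613/20, -4509/8, -188217/280, -1646811/2240, …
ICs: h(0) = -6.

f: a_k = -2, -6, -9, -9, -27/4, -81/20, -81/40, -243/280, -729/2240, …
L₀ from L_f via x↦r, Dx↦r'^{-1}Dx.
h=h₀': d/dx-closure on L₀ ⇒ L.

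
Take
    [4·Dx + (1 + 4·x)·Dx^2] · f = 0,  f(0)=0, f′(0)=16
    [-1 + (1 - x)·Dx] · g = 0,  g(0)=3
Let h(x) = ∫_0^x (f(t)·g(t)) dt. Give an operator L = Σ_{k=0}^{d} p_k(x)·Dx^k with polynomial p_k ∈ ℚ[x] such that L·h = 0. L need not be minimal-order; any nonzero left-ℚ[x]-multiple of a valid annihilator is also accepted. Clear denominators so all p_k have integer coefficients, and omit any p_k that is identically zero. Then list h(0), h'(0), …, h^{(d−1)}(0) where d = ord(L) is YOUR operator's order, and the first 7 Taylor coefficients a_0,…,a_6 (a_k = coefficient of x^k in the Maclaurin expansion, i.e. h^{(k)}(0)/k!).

L = 4·Dx + (-2 + 12·x)·Dx^2 + (-1 - 3·x + 4·x^2)·Dx^3  (order 3).
h: a_k = 0, 0, 24, -16, 52, -112, 4744/15, …
ICs: h(0) = 0, h′(0) = 0, h′′(0) = 48.

f: a_k = 0, 16, -32, 256/3, -256, 4096/5, -8192/3, …
g: a_k = 3, 3, 3, 3, 3, 3, 3, …
Product ⇒ symmetric product L₀, ord ≤ 2.
Integrate: L := L₀·Dx.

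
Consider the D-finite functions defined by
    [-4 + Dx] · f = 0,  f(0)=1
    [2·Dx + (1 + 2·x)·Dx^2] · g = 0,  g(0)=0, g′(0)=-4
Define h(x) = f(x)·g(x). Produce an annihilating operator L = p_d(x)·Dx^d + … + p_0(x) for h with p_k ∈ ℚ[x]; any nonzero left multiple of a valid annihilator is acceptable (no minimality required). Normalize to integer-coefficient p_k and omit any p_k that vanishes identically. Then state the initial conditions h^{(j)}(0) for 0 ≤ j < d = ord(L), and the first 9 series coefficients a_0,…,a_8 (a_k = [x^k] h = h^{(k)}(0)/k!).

L = (8 + 32·x) + (-6 - 16·x)·Dx + (1 + 2·x)·Dx^2  (order 2).
h: a_k = 0, -4, -12, -64/3, -24, -352/15, -128/9, -4352/315, 64/45, …
ICs: h(0) = 0, h′(0) = -4.

f: a_k = 1, 4, 8, 32/3, 32/3, 128/15, 256/45, 1024/315, 512/315, …
g: a_k = 0, -4, 4, -16/3, 8, -64/5, 64/3, -256/7, 64, …
L₀ := L_f ⊗_s L_g (sym. prod.), ord ≤ 2.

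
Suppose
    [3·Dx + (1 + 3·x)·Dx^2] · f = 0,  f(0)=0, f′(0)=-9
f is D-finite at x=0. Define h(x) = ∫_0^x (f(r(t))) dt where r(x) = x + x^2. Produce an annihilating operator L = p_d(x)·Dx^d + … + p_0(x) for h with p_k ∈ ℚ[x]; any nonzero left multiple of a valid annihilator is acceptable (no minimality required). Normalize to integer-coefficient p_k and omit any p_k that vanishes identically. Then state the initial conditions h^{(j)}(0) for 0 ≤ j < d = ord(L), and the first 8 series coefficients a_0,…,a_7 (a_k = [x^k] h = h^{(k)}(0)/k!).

L = (1 + 6·x + 6·x^2)·Dx^2 + (1 + 5·x + 9·x^2 + 6·x^3)·Dx^3  (order 3).
h: a_k = 0, 0, -9/2, 3/2, 0, -27/20, 27/10, -27/7, …
ICs: h(0) = 0, h′(0) = 0, h′′(0) = -9.

f: a_k = 0, -9, 27/2, -27, 243/4, -729/5, 729/2, -6561/7, …
f∘r: x↦r, Dx↦Dx/r' in L_f ⇒ L₀.
h=∫h₀ ⇒ L = L₀·Dx.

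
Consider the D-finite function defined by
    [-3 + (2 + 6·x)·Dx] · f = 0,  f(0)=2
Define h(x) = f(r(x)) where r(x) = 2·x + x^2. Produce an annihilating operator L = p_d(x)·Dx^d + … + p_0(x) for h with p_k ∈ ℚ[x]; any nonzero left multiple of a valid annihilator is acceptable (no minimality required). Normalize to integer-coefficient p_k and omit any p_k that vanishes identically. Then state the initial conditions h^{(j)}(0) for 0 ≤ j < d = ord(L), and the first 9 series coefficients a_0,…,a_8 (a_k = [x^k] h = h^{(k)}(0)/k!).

f: a_k = 2, 3, -9/4, 27/8, -405/64, 1701/128, -15309/512, 72171/1024, -2814669/16384, …
h₀=f(r): pull back L_f along r ⇒ L₀.
L = (-3 - 3·x) + (1 + 6·x + 3·x^2)·Dx  (order 1).
h: a_k = 2, 6, -6, 18, -63, 243, -999, 4293, -76221/4, …
ICs: h(0) = 2.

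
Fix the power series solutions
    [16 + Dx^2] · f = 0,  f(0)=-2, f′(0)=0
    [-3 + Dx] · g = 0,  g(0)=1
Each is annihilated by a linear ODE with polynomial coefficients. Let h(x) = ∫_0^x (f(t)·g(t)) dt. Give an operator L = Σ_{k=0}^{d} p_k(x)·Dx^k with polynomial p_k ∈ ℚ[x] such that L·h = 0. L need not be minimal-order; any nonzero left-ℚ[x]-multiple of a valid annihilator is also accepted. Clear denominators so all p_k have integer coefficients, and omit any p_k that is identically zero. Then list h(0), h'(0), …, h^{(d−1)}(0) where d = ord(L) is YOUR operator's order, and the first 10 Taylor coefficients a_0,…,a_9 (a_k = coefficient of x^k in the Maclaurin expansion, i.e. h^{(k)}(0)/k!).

L = 25·Dx - 6·Dx^2 + Dx^3  (order 3).
h: a_k = 0, -2, -3, 7/3, 39/4, 527/60, 79/120, -1679/360, -25481/6720, -164833/181440, …
ICs: h(0) = 0, h′(0) = -2, h′′(0) = -6.

f: a_k = -2, 0, 16, 0, -64/3, 0, 512/45, 0, -1024/315, 0, …
g: a_k = 1, 3, 9/2, 9/2, 27/8, 81/40, 81/80, 243/560, 729/4480, 243/4480, …
Sym-product of L_f,L_g gives L₀ (≤ ord 2).
h=∫h₀ ⇒ L = L₀·Dx.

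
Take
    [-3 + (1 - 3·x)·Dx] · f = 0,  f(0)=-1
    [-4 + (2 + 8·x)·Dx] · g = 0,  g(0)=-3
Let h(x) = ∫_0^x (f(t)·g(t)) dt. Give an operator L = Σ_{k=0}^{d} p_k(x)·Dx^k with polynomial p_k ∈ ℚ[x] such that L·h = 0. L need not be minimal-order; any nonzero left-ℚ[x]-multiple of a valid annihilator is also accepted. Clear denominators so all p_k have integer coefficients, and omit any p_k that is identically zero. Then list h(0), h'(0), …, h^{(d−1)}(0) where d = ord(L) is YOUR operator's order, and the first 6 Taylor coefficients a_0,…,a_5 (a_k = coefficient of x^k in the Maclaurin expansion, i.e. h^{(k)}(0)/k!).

L = (5 + 6·x)·Dx + (-1 - x + 12·x^2)·Dx^2  (order 2).
h: a_k = 0, 3, 15/2, 13, 129/4, 357/5, …
ICs: h(0) = 0, h′(0) = 3.

f: a_k = -1, -3, -9, -27, -81, -243, …
g: a_k = -3, -6, 6, -12, 30, -84, …
h₀=f·g: eliminate ⇒ L₀, order ≤ 1·1.
h=∫₀ˣh₀: take L = L₀·Dx.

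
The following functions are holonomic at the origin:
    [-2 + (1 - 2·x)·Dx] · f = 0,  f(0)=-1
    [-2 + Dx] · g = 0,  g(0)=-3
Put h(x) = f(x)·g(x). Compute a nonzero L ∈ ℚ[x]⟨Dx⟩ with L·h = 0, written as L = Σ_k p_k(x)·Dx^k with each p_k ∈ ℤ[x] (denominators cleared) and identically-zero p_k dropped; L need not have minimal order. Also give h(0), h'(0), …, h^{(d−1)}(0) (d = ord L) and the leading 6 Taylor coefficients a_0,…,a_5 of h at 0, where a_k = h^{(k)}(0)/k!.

L = (4 - 4·x) + (-1 + 2·x)·Dx  (order 1).
h: a_k = 3, 12, 30, 64, 130, 1304/5, …
ICs: h(0) = 3.

f: a_k = -1, -2, -4, -8, -16, -32, …
g: a_k = -3, -6, -6, -4, -2, -4/5, …
Sym-product of L_f,L_g gives L₀ (≤ ord 1).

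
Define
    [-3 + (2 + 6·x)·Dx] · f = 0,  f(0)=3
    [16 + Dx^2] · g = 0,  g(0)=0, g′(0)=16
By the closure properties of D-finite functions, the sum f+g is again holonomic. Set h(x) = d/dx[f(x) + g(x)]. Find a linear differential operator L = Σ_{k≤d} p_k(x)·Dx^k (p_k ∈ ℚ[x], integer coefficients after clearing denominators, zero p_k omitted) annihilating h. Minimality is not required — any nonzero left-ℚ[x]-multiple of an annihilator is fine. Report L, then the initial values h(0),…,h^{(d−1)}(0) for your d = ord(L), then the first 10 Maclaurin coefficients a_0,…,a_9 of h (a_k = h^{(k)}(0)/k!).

f: a_k = 3, 9/2, -27/8, 81/16, -1215/128, 5103/256, -45927/1024, 216513/2048, -8444007/32768, 42220035/65536, …
g: a_k = 0, 16, 0, -128/3, 0, 512/15, 0, -4096/315, 0, 8192/2835, …
Sum ⇒ L₀ = lclm(L_f,L_g) in ℚ(x)⟨Dx⟩.
Derive L from L₀ (diff closure).
L = (-9552 - 18432·x - 27648·x^2) + (-2912 - 21024·x - 55296·x^2 - 55296·x^3)·Dx + (-597 - 1152·x - 1728·x^2)·Dx^2 + (-182 - 1314·x - 3456·x^2 - 3456·x^3)·Dx^3  (order 3).
h: a_k = 41/2, -27/4, -1805/16, -1215/32, 207617/768, -137781/512, 59812987/92160, -8444007/4096, 120230670137/20643840, -2153221785/131072, …
ICs: h(0) = 41/2, h′(0) = -27/4, h′′(0) = -1805/8.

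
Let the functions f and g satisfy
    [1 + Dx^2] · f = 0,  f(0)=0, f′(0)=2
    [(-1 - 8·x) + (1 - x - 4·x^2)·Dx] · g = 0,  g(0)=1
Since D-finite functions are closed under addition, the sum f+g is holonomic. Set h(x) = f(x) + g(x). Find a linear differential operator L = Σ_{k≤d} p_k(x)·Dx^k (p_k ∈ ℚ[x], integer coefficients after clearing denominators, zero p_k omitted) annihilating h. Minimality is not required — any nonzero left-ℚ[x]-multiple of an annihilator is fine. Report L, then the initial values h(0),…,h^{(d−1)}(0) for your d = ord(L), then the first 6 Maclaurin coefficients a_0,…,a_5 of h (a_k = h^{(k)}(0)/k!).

f: a_k = 0, 2, 0, -1/3, 0, 1/60, …
g: a_k = 1, 1, 5, 9, 29, 65, …
h₀=f+g: left-lcm gives L₀, ord ≤ 3.
L = (-55 - 486·x - 553·x^2 - 1488·x^3 - 80·x^4 - 128·x^5) + (11 + 11·x + 23·x^2 - 169·x^3 - 348·x^4 - 48·x^5 - 64·x^6)·Dx + (-55 - 486·x - 553·x^2 - 1488·x^3 - 80·x^4 - 128·x^5)·Dx^2 + (11 + 11·x + 23·x^2 - 169·x^3 - 348·x^4 - 48·x^5 - 64·x^6)·Dx^3  (order 3).
h: a_k = 1, 3, 5, 26/3, 29, 3901/60, …
ICs: h(0) = 1, h′(0) = 3, h′′(0) = 10.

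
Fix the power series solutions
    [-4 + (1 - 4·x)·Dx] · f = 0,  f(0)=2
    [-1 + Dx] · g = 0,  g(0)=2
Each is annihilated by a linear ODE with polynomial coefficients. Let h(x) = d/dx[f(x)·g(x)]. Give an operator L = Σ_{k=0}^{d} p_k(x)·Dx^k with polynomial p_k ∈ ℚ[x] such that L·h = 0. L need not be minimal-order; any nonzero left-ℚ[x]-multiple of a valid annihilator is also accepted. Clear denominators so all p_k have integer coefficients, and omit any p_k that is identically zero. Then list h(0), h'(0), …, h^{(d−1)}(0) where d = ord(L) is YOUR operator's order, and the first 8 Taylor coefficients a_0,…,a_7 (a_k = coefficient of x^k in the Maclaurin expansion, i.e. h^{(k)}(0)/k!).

L = (41 - 40·x + 16·x^2) + (-5 + 24·x - 16·x^2)·Dx  (order 1).
h: a_k = 20, 164, 986, 15778/3, 157781/6, 757349/6, 106028861/180, 3392923553/1260, …
ICs: h(0) = 20.

f: a_k = 2, 8, 32, 128, 512, 2048, 8192, 32768, …
g: a_k = 2, 2, 1, 1/3, 1/12, 1/60, 1/360, 1/2520, …
h₀=f·g: eliminate ⇒ L₀, order ≤ 1·1.
Differentiate: ansatz ord ≤ ord L₀ ⇒ L.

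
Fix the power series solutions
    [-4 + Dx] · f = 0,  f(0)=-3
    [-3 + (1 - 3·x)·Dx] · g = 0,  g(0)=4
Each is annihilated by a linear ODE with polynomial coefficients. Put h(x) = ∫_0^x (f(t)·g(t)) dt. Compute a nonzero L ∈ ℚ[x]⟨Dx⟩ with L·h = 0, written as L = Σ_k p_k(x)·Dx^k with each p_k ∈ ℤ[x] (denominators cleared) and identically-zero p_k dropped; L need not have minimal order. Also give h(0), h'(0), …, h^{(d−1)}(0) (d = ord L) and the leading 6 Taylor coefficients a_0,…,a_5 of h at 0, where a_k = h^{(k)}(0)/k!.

f: a_k = -3, -12, -24, -32, -32, -128/5, …
g: a_k = 4, 12, 36, 108, 324, 972, …
Sym-product of L_f,L_g gives L₀ (≤ ord 1).
h=∫₀ˣh₀: take L = L₀·Dx.
L = (7 - 12·x)·Dx + (-1 + 3·x)·Dx^2  (order 2).
h: a_k = 0, -12, -42, -116, -293, -3644/5, …
ICs: h(0) = 0, h′(0) = -12.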